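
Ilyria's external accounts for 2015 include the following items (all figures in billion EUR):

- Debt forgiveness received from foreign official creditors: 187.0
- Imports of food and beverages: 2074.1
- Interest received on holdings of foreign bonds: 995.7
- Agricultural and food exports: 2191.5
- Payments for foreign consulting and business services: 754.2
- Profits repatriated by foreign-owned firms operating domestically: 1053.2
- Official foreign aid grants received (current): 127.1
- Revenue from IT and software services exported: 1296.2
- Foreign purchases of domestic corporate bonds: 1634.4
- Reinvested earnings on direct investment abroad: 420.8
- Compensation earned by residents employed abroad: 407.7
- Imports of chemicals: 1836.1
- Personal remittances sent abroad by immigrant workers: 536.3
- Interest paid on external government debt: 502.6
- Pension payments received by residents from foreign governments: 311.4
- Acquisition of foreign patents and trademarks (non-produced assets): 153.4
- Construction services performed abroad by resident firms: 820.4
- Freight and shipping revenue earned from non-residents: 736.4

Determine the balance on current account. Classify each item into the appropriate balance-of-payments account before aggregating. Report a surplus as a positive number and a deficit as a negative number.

Goods: 2191.5 - 1836.1 - 2074.1 = -1718.7
Services: 1296.2 + 736.4 - 754.2 + 820.4 = 2098.8
Primary income: 995.7 - 1053.2 - 502.6 + 407.7 + 420.8 = 268.4
Secondary income: 311.4 - 536.3 + 127.1 = -97.8
Current account = (-1718.7) + 2098.8 + 268.4 + (-97.8) = 550.7
(Excluded from the current account — capital account: debt forgiveness received from foreign official creditors 187.0, acquisition of foreign patents and trademarks (non-produced assets) 153.4; financial account: foreign purchases of domestic corporate bonds 1634.4.)

550.7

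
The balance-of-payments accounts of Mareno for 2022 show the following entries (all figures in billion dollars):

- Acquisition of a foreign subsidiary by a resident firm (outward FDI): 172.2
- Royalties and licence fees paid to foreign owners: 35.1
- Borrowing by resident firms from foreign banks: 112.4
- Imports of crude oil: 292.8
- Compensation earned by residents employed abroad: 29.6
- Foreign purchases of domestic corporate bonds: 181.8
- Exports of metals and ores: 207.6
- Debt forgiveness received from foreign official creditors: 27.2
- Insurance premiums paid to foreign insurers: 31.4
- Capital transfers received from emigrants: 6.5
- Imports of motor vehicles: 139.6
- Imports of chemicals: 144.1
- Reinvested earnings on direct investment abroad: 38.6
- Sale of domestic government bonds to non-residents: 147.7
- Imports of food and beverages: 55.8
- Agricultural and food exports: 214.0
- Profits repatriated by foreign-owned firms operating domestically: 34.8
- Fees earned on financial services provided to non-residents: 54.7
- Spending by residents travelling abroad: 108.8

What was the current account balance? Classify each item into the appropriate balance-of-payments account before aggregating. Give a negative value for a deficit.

Goods: 214.0 - 292.8 - 139.6 - 144.1 - 55.8 + 207.6 = -210.7
Services: -31.4 - 35.1 - 108.8 + 54.7 = -120.6
Primary income: 29.6 + 38.6 - 34.8 = 33.4
Current account = (-210.7) + (-120.6) + 33.4 = -297.9
(Excluded from the current account — financial account: acquisition of a foreign subsidiary by a resident firm (outward FDI) 172.2, borrowing by resident firms from foreign banks 112.4, foreign purchases of domestic corporate bonds 181.8, sale of domestic government bonds to non-residents 147.7; capital account: debt forgiveness received from foreign official creditors 27.2, capital transfers received from emigrants 6.5.)

-297.9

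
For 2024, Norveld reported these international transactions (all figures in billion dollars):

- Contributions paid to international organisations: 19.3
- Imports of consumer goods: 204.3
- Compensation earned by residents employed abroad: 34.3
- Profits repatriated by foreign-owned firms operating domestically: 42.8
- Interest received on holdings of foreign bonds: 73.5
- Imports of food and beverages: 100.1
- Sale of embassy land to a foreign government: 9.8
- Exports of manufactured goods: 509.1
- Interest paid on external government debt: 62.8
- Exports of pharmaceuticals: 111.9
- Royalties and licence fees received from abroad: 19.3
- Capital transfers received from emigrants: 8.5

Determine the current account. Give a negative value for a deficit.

318.8

Goods: -204.3 + 111.9 - 100.1 + 509.1 = 316.6
Services: 19.3
Primary income: -42.8 + 73.5 - 62.8 + 34.3 = 2.2
Secondary income: -19.3
Current account = 316.6 + 19.3 + 2.2 + (-19.3) = 318.8
(Excluded from the current account — capital account: sale of embassy land to a foreign government 9.8, capital transfers received from emigrants 8.5.)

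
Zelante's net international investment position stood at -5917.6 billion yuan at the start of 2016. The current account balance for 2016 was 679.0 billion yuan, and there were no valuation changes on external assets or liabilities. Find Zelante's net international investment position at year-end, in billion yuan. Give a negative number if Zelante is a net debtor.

With no valuation effects, change in NIIP = current account = 679.0
End-of-year NIIP = -5917.6 + 679.0 = -5238.6

-5238.6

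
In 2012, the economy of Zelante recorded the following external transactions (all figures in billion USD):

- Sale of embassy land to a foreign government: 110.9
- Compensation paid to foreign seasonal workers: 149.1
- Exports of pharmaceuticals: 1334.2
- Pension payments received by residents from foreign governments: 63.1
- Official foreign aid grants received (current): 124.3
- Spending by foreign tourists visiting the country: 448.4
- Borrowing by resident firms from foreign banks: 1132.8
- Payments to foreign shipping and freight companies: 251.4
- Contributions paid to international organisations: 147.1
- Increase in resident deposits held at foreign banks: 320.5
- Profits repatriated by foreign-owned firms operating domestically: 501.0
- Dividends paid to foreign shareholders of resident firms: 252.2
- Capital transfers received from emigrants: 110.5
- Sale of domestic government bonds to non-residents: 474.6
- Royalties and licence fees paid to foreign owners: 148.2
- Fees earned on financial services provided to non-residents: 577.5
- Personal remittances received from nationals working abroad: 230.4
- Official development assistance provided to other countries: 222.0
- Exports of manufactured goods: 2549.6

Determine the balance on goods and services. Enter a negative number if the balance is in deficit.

4510.1

Goods: 2549.6 + 1334.2 = 3883.8
Services: -148.2 - 251.4 + 577.5 + 448.4 = 626.3
Trade balance = 3883.8 + 626.3 = 4510.1
(Excluded from the trade balance — capital account: sale of embassy land to a foreign government 110.9, capital transfers received from emigrants 110.5; primary income: compensation paid to foreign seasonal workers 149.1, profits repatriated by foreign-owned firms operating domestically 501.0, dividends paid to foreign shareholders of resident firms 252.2; secondary income: pension payments received by residents from foreign governments 63.1, official foreign aid grants received (current) 124.3, contributions paid to international organisations 147.1, personal remittances received from nationals working abroad 230.4, official development assistance provided to other countries 222.0; financial account: borrowing by resident firms from foreign banks 1132.8, increase in resident deposits held at foreign banks 320.5, sale of domestic government bonds to non-residents 474.6.)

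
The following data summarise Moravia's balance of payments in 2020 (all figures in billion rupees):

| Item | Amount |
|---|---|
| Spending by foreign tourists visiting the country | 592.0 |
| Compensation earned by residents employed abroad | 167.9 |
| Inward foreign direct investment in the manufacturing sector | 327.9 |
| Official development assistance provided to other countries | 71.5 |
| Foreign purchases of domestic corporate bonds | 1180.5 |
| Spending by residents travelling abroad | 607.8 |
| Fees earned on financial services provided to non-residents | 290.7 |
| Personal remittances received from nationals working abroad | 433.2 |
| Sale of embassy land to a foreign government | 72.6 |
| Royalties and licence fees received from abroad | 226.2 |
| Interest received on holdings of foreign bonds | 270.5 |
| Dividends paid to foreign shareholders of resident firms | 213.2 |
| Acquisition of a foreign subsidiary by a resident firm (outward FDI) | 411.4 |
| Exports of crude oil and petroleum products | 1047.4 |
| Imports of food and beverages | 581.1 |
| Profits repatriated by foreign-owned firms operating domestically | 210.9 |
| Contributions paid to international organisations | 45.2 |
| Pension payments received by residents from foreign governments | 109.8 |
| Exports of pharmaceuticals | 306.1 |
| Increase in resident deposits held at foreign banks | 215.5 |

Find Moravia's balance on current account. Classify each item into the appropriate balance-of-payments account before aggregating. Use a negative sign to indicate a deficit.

1714.1

Goods: 306.1 - 581.1 + 1047.4 = 772.4
Services: 226.2 + 290.7 - 607.8 + 592.0 = 501.1
Primary income: 167.9 + 270.5 - 210.9 - 213.2 = 14.3
Secondary income: 433.2 + 109.8 - 45.2 - 71.5 = 426.3
Current account = 772.4 + 501.1 + 14.3 + 426.3 = 1714.1
(Excluded from the current account — financial account: inward foreign direct investment in the manufacturing sector 327.9, foreign purchases of domestic corporate bonds 1180.5, acquisition of a foreign subsidiary by a resident firm (outward FDI) 411.4, increase in resident deposits held at foreign banks 215.5; capital account: sale of embassy land to a foreign government 72.6.)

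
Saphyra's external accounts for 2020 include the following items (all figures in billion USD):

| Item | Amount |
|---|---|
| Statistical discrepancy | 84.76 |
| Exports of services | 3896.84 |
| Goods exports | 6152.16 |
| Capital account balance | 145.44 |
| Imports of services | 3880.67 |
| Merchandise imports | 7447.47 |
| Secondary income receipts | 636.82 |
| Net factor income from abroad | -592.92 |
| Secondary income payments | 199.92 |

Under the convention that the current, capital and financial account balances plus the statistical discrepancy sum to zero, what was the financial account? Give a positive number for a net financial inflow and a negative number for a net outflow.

1204.96

Goods balance = 6152.16 - 7447.47 = -1295.31
Services balance = 3896.84 - 3880.67 = 16.17
Trade balance (goods + services) = -1295.31 + 16.17 = -1279.14
Net primary income = -592.92
Net secondary income = 636.82 - 199.92 = 436.90
Current account = -1279.14 + (-592.92) + 436.90 = -1435.16
Financial account = -(-1435.16 + 145.44 + 84.76) = 1204.96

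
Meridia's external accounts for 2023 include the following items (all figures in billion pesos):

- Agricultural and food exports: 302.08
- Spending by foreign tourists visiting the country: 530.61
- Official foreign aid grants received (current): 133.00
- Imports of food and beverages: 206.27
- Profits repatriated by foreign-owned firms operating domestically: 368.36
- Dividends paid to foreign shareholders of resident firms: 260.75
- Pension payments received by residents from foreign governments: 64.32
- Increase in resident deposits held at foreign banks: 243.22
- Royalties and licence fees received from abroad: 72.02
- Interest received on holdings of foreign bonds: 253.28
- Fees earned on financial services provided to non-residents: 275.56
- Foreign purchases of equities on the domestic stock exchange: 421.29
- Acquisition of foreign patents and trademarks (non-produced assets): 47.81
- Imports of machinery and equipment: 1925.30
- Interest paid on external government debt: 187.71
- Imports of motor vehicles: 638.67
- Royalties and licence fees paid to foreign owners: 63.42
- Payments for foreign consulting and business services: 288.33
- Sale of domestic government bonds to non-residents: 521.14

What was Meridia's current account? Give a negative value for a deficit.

-2307.94

Goods: 302.08 - 638.67 - 206.27 - 1925.30 = -2468.16
Services: 275.56 + 72.02 - 63.42 + 530.61 - 288.33 = 526.44
Primary income: -260.75 + 253.28 - 187.71 - 368.36 = -563.54
Secondary income: 133.00 + 64.32 = 197.32
Current account = (-2468.16) + 526.44 + (-563.54) + 197.32 = -2307.94
(Excluded from the current account — financial account: increase in resident deposits held at foreign banks 243.22, foreign purchases of equities on the domestic stock exchange 421.29, sale of domestic government bonds to non-residents 521.14; capital account: acquisition of foreign patents and trademarks (non-produced assets) 47.81.)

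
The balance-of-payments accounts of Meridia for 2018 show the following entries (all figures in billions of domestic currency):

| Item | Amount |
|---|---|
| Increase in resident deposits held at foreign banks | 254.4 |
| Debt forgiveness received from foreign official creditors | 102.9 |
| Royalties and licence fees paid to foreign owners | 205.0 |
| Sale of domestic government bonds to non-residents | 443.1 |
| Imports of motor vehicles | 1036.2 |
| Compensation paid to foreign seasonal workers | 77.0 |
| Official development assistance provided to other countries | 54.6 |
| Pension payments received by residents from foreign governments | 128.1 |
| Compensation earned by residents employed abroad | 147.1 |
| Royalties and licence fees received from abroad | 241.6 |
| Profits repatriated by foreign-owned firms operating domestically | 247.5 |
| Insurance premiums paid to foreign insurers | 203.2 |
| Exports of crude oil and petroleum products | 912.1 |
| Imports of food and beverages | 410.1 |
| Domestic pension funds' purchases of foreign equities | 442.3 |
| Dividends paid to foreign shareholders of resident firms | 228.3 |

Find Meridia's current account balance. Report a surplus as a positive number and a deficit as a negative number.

-1033.0

Goods: -410.1 - 1036.2 + 912.1 = -534.2
Services: 241.6 - 203.2 - 205.0 = -166.6
Primary income: -77.0 - 247.5 + 147.1 - 228.3 = -405.7
Secondary income: -54.6 + 128.1 = 73.5
Current account = (-534.2) + (-166.6) + (-405.7) + 73.5 = -1033.0
(Excluded from the current account — financial account: increase in resident deposits held at foreign banks 254.4, sale of domestic government bonds to non-residents 443.1, domestic pension funds' purchases of foreign equities 442.3; capital account: debt forgiveness received from foreign official creditors 102.9.)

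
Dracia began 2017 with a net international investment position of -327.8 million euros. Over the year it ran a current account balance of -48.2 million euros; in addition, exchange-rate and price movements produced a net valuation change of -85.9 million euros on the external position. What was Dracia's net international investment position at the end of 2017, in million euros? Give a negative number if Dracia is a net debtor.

Change in NIIP = current account + net valuation change = -48.2 + (-85.9) = -134.1
End-of-year NIIP = -327.8 + (-134.1) = -461.9

-461.9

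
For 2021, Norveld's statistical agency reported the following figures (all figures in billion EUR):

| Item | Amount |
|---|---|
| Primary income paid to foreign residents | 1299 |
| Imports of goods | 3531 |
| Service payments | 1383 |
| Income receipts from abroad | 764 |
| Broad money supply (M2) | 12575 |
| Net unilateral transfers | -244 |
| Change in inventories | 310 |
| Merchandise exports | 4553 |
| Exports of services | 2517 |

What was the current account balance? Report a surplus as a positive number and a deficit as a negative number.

1377

Goods balance = 4553 - 3531 = 1022
Services balance = 2517 - 1383 = 1134
Trade balance (goods + services) = 1022 + 1134 = 2156
Net primary income = 764 - 1299 = -535
Net secondary income = -244
Current account = 2156 + (-535) + (-244) = 1377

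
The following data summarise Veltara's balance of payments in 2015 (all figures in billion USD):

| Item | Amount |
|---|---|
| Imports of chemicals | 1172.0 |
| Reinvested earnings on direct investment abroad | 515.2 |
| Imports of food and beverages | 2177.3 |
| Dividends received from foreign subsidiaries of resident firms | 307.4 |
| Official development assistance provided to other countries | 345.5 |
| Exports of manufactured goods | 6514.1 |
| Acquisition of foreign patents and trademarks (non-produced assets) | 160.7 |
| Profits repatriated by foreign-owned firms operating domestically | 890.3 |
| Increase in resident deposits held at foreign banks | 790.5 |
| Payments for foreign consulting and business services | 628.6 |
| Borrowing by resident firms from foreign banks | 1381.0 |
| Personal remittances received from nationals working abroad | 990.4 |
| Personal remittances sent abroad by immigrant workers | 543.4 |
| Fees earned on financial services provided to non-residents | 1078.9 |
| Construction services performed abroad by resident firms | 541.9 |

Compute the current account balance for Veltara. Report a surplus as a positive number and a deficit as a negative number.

Goods: 6514.1 - 2177.3 - 1172.0 = 3164.8
Services: -628.6 + 1078.9 + 541.9 = 992.2
Primary income: 515.2 + 307.4 - 890.3 = -67.7
Secondary income: 990.4 - 543.4 - 345.5 = 101.5
Current account = 3164.8 + 992.2 + (-67.7) + 101.5 = 4190.8
(Excluded from the current account — capital account: acquisition of foreign patents and trademarks (non-produced assets) 160.7; financial account: increase in resident deposits held at foreign banks 790.5, borrowing by resident firms from foreign banks 1381.0.)

4190.8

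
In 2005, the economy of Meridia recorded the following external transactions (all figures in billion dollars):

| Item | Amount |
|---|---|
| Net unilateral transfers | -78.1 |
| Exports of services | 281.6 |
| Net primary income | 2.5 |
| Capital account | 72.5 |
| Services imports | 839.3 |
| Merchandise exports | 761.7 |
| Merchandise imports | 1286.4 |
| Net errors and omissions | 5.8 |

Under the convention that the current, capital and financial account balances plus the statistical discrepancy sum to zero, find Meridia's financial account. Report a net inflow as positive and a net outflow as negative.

Goods balance = 761.7 - 1286.4 = -524.7
Services balance = 281.6 - 839.3 = -557.7
Trade balance (goods + services) = -524.7 + (-557.7) = -1082.4
Net primary income = 2.5
Net secondary income = -78.1
Current account = -1082.4 + 2.5 + (-78.1) = -1158.0
Financial account = -(-1158.0 + 72.5 + 5.8) = 1079.7

1079.7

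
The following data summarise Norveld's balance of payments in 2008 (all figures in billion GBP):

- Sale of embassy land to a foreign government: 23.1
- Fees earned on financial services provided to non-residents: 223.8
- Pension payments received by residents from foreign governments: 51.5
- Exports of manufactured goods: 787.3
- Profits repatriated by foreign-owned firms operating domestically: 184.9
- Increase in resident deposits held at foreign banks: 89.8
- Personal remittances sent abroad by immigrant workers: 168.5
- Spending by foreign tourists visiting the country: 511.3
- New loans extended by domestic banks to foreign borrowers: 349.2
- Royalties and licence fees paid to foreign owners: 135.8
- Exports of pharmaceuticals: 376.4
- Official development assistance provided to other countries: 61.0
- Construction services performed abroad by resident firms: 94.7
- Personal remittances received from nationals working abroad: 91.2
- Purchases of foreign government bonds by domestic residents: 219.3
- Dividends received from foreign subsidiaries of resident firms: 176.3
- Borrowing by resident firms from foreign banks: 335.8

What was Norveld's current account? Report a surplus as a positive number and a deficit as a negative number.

Goods: 376.4 + 787.3 = 1163.7
Services: 94.7 + 223.8 - 135.8 + 511.3 = 694.0
Primary income: 176.3 - 184.9 = -8.6
Secondary income: 91.2 - 61.0 + 51.5 - 168.5 = -86.8
Current account = 1163.7 + 694.0 + (-8.6) + (-86.8) = 1762.3
(Excluded from the current account — capital account: sale of embassy land to a foreign government 23.1; financial account: increase in resident deposits held at foreign banks 89.8, new loans extended by domestic banks to foreign borrowers 349.2, purchases of foreign government bonds by domestic residents 219.3, borrowing by resident firms from foreign banks 335.8.)

1762.3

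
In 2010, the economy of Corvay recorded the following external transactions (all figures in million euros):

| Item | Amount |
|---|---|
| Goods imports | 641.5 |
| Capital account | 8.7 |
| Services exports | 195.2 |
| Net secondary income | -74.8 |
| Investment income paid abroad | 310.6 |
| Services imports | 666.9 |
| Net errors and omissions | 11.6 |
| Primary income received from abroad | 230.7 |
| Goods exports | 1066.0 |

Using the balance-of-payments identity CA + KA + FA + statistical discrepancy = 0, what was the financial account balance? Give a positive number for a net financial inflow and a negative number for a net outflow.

181.6

Goods balance = 1066.0 - 641.5 = 424.5
Services balance = 195.2 - 666.9 = -471.7
Trade balance (goods + services) = 424.5 + (-471.7) = -47.2
Net primary income = 230.7 - 310.6 = -79.9
Net secondary income = -74.8
Current account = -47.2 + (-79.9) + (-74.8) = -201.9
Financial account = -(-201.9 + 8.7 + 11.6) = 181.6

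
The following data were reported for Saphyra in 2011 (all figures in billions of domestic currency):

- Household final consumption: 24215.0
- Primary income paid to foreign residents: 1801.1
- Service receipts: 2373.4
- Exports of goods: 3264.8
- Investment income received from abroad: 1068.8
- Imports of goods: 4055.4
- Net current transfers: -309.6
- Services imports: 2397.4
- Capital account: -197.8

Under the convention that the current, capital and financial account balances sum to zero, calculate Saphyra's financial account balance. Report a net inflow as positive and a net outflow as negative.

2054.3

Goods balance = 3264.8 - 4055.4 = -790.6
Services balance = 2373.4 - 2397.4 = -24.0
Trade balance (goods + services) = -790.6 + (-24.0) = -814.6
Net primary income = 1068.8 - 1801.1 = -732.3
Net secondary income = -309.6
Current account = -814.6 + (-732.3) + (-309.6) = -1856.5
Financial account = -(-1856.5 + (-197.8)) = 2054.3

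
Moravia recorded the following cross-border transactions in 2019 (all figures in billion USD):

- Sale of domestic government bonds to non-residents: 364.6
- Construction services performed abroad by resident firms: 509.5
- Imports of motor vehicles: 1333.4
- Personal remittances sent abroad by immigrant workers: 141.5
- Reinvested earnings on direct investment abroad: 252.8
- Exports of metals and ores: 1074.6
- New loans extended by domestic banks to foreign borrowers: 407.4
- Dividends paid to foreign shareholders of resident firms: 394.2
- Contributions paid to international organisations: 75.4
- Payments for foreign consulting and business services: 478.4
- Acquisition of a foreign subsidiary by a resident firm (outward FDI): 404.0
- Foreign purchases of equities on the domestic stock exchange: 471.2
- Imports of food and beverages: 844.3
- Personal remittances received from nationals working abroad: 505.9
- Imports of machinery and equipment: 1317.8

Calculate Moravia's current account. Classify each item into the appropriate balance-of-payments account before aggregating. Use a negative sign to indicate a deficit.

-2242.2

Goods: 1074.6 - 844.3 - 1333.4 - 1317.8 = -2420.9
Services: -478.4 + 509.5 = 31.1
Primary income: -394.2 + 252.8 = -141.4
Secondary income: 505.9 - 141.5 - 75.4 = 289.0
Current account = (-2420.9) + 31.1 + (-141.4) + 289.0 = -2242.2
(Excluded from the current account — financial account: sale of domestic government bonds to non-residents 364.6, new loans extended by domestic banks to foreign borrowers 407.4, acquisition of a foreign subsidiary by a resident firm (outward FDI) 404.0, foreign purchases of equities on the domestic stock exchange 471.2.)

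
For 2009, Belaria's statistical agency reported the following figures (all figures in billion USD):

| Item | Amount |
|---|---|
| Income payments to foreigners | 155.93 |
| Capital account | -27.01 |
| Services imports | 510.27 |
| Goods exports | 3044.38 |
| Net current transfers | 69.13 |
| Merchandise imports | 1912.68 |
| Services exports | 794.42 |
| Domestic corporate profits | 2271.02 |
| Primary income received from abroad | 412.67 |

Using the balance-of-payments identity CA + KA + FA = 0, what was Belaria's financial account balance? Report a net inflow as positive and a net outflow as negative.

Goods balance = 3044.38 - 1912.68 = 1131.70
Services balance = 794.42 - 510.27 = 284.15
Trade balance (goods + services) = 1131.70 + 284.15 = 1415.85
Net primary income = 412.67 - 155.93 = 256.74
Net secondary income = 69.13
Current account = 1415.85 + 256.74 + 69.13 = 1741.72
Financial account = -(1741.72 + (-27.01)) = -1714.71

-1714.71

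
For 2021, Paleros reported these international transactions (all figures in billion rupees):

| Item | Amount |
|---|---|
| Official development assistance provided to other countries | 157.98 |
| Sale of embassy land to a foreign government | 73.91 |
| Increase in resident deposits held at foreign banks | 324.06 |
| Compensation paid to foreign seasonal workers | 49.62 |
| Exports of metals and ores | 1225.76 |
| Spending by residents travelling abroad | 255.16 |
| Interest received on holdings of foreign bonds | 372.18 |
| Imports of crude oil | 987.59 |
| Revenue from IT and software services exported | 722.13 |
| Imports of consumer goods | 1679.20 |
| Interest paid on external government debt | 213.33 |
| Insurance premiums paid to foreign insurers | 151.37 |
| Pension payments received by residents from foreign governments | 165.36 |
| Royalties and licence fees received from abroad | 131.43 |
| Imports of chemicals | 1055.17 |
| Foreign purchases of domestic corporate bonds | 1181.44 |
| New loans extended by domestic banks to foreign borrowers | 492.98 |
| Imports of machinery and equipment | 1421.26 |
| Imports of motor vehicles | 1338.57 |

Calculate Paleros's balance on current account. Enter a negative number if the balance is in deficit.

-4692.39

Goods: -1421.26 - 1679.20 - 1338.57 - 987.59 - 1055.17 + 1225.76 = -5256.03
Services: 131.43 - 151.37 - 255.16 + 722.13 = 447.03
Primary income: 372.18 - 49.62 - 213.33 = 109.23
Secondary income: -157.98 + 165.36 = 7.38
Current account = (-5256.03) + 447.03 + 109.23 + 7.38 = -4692.39
(Excluded from the current account — capital account: sale of embassy land to a foreign government 73.91; financial account: increase in resident deposits held at foreign banks 324.06, foreign purchases of domestic corporate bonds 1181.44, new loans extended by domestic banks to foreign borrowers 492.98.)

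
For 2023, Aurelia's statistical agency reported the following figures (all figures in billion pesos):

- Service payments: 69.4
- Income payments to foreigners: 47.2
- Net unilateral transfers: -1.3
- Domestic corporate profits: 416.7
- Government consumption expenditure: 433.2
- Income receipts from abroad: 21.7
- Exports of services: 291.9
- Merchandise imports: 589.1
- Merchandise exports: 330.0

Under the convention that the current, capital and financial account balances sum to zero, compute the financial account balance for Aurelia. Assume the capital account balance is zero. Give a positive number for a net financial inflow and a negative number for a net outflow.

Goods balance = 330.0 - 589.1 = -259.1
Services balance = 291.9 - 69.4 = 222.5
Trade balance (goods + services) = -259.1 + 222.5 = -36.6
Net primary income = 21.7 - 47.2 = -25.5
Net secondary income = -1.3
Current account = -36.6 + (-25.5) + (-1.3) = -63.4
Financial account = -(-63.4) = 63.4

63.4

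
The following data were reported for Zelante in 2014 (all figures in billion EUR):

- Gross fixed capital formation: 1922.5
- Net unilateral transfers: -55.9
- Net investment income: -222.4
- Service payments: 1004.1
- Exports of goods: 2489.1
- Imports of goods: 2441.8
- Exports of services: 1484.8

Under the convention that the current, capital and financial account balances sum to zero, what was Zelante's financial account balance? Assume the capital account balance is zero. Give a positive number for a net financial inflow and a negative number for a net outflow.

-249.7

Goods balance = 2489.1 - 2441.8 = 47.3
Services balance = 1484.8 - 1004.1 = 480.7
Trade balance (goods + services) = 47.3 + 480.7 = 528.0
Net primary income = -222.4
Net secondary income = -55.9
Current account = 528.0 + (-222.4) + (-55.9) = 249.7
Financial account = -(249.7) = -249.7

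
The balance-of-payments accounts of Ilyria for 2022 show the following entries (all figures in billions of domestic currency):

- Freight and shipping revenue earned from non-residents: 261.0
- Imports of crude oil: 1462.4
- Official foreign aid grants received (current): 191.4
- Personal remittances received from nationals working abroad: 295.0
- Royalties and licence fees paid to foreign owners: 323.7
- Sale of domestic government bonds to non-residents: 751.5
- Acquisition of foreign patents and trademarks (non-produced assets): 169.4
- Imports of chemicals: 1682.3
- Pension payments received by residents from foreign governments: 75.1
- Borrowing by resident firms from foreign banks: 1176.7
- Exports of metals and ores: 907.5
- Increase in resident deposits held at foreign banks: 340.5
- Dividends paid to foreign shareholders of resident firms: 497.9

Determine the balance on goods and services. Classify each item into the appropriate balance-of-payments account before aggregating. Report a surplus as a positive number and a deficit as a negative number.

-2299.9

Goods: 907.5 - 1462.4 - 1682.3 = -2237.2
Services: 261.0 - 323.7 = -62.7
Trade balance = -2237.2 + (-62.7) = -2299.9
(Excluded from the trade balance — secondary income: official foreign aid grants received (current) 191.4, personal remittances received from nationals working abroad 295.0, pension payments received by residents from foreign governments 75.1; financial account: sale of domestic government bonds to non-residents 751.5, borrowing by resident firms from foreign banks 1176.7, increase in resident deposits held at foreign banks 340.5; capital account: acquisition of foreign patents and trademarks (non-produced assets) 169.4; primary income: dividends paid to foreign shareholders of resident firms 497.9.)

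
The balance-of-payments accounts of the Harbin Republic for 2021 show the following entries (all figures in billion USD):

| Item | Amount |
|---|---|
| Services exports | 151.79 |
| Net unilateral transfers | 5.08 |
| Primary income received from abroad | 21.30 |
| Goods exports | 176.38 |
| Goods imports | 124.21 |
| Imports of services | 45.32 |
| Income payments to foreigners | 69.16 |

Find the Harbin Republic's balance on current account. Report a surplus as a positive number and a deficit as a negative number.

Goods balance = 176.38 - 124.21 = 52.17
Services balance = 151.79 - 45.32 = 106.47
Trade balance (goods + services) = 52.17 + 106.47 = 158.64
Net primary income = 21.30 - 69.16 = -47.86
Net secondary income = 5.08
Current account = 158.64 + (-47.86) + 5.08 = 115.86

115.86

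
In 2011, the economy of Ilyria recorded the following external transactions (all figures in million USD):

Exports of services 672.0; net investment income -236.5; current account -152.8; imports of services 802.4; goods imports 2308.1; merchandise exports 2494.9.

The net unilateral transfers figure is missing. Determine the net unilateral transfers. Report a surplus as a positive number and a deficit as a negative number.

27.3

Current account = goods balance + services balance + net primary income + net secondary income
Sum of the known components = -180.1
Net unilateral transfers = CA - (known components) = -152.8 - (-180.1) = 27.3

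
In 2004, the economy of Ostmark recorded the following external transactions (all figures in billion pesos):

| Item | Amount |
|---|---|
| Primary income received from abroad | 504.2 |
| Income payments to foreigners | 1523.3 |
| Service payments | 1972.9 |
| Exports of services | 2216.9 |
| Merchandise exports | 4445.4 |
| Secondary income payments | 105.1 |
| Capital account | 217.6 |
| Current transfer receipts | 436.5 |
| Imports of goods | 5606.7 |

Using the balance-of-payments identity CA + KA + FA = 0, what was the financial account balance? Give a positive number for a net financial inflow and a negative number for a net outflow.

1387.4

Goods balance = 4445.4 - 5606.7 = -1161.3
Services balance = 2216.9 - 1972.9 = 244.0
Trade balance (goods + services) = -1161.3 + 244.0 = -917.3
Net primary income = 504.2 - 1523.3 = -1019.1
Net secondary income = 436.5 - 105.1 = 331.4
Current account = -917.3 + (-1019.1) + 331.4 = -1605.0
Financial account = -(-1605.0 + 217.6) = 1387.4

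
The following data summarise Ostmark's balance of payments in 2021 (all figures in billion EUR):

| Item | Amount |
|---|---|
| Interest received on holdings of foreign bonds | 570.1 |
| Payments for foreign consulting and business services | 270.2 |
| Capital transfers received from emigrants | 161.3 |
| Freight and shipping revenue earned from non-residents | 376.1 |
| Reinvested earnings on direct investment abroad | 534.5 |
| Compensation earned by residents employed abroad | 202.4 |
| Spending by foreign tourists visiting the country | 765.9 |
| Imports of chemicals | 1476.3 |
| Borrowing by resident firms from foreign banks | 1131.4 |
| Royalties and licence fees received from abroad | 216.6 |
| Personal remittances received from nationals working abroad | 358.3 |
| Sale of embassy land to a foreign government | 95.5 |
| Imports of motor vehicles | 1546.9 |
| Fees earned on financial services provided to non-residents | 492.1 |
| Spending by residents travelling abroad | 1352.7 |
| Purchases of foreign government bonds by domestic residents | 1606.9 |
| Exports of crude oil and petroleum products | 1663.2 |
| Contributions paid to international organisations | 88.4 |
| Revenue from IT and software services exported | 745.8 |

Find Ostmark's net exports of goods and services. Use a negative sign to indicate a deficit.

-386.4

Goods: 1663.2 - 1546.9 - 1476.3 = -1360.0
Services: -1352.7 + 765.9 + 745.8 + 376.1 - 270.2 + 492.1 + 216.6 = 973.6
Trade balance = -1360.0 + 973.6 = -386.4
(Excluded from the trade balance — primary income: interest received on holdings of foreign bonds 570.1, reinvested earnings on direct investment abroad 534.5, compensation earned by residents employed abroad 202.4; capital account: capital transfers received from emigrants 161.3, sale of embassy land to a foreign government 95.5; financial account: borrowing by resident firms from foreign banks 1131.4, purchases of foreign government bonds by domestic residents 1606.9; secondary income: personal remittances received from nationals working abroad 358.3, contributions paid to international organisations 88.4.)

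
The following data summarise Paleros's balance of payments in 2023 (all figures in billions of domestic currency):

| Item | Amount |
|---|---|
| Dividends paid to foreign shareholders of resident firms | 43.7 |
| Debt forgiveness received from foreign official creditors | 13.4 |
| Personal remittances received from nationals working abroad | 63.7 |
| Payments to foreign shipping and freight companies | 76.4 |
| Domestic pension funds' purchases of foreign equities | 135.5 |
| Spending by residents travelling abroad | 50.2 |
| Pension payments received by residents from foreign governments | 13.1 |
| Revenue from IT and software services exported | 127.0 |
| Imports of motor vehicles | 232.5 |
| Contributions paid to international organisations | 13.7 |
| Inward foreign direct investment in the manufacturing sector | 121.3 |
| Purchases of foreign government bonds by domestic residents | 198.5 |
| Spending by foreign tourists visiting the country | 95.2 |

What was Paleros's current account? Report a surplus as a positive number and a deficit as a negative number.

-117.5

Goods: -232.5
Services: -50.2 + 127.0 - 76.4 + 95.2 = 95.6
Primary income: -43.7
Secondary income: 13.1 - 13.7 + 63.7 = 63.1
Current account = (-232.5) + 95.6 + (-43.7) + 63.1 = -117.5
(Excluded from the current account — capital account: debt forgiveness received from foreign official creditors 13.4; financial account: domestic pension funds' purchases of foreign equities 135.5, inward foreign direct investment in the manufacturing sector 121.3, purchases of foreign government bonds by domestic residents 198.5.)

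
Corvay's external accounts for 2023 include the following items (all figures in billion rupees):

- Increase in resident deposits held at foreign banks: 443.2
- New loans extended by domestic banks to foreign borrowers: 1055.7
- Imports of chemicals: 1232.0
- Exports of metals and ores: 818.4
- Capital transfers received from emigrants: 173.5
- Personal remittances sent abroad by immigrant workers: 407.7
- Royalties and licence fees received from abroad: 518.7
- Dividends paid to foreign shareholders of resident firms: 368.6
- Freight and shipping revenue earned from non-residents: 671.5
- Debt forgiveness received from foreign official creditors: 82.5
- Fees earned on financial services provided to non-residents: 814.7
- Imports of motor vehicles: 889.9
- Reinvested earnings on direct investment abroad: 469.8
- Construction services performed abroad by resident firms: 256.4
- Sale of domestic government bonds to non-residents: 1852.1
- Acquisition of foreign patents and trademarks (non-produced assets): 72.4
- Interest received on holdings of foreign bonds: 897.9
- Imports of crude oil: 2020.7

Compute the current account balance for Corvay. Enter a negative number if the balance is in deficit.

-471.5

Goods: -2020.7 - 1232.0 + 818.4 - 889.9 = -3324.2
Services: 671.5 + 814.7 + 256.4 + 518.7 = 2261.3
Primary income: 469.8 - 368.6 + 897.9 = 999.1
Secondary income: -407.7
Current account = (-3324.2) + 2261.3 + 999.1 + (-407.7) = -471.5
(Excluded from the current account — financial account: increase in resident deposits held at foreign banks 443.2, new loans extended by domestic banks to foreign borrowers 1055.7, sale of domestic government bonds to non-residents 1852.1; capital account: capital transfers received from emigrants 173.5, debt forgiveness received from foreign official creditors 82.5, acquisition of foreign patents and trademarks (non-produced assets) 72.4.)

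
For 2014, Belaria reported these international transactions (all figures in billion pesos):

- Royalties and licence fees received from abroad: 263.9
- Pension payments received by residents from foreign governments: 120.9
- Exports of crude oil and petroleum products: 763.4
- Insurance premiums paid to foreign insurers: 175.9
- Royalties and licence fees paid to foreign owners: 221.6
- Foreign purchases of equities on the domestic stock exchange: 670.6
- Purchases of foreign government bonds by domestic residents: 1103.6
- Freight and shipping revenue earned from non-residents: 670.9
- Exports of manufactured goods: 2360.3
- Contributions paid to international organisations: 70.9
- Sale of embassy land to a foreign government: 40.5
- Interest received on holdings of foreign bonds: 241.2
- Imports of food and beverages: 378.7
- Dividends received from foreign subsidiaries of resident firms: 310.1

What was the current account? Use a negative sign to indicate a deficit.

Goods: -378.7 + 2360.3 + 763.4 = 2745.0
Services: 263.9 + 670.9 - 221.6 - 175.9 = 537.3
Primary income: 310.1 + 241.2 = 551.3
Secondary income: -70.9 + 120.9 = 50.0
Current account = 2745.0 + 537.3 + 551.3 + 50.0 = 3883.6
(Excluded from the current account — financial account: foreign purchases of equities on the domestic stock exchange 670.6, purchases of foreign government bonds by domestic residents 1103.6; capital account: sale of embassy land to a foreign government 40.5.)

3883.6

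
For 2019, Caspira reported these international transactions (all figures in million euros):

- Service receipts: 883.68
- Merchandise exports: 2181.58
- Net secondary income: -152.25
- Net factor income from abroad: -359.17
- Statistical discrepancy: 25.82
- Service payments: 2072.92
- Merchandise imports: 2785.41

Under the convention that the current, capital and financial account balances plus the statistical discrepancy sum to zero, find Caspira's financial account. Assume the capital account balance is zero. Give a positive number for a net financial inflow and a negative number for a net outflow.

Goods balance = 2181.58 - 2785.41 = -603.83
Services balance = 883.68 - 2072.92 = -1189.24
Trade balance (goods + services) = -603.83 + (-1189.24) = -1793.07
Net primary income = -359.17
Net secondary income = -152.25
Current account = -1793.07 + (-359.17) + (-152.25) = -2304.49
Financial account = -(-2304.49 + 25.82) = 2278.67

2278.67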